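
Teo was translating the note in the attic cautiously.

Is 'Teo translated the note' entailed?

no

'was translating' is progressive; for an accomplishment like 'translate the note', it doesn't entail completion.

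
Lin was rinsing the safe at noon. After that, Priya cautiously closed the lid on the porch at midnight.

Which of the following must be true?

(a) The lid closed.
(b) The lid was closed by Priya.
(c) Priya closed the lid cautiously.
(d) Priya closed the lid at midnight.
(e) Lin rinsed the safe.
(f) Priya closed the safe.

(a), (b), (c), (d), (e)

(a) Entailed — 'Priya closed the lid' is causative; it entails the inchoative 'the lid closed'.
(b) Entailed — dropping 'cautiously', 'at midnight', 'on the porch' leaves a sub-description the original still satisfies.
(c) Entailed — dropping 'at midnight', 'on the porch' leaves a sub-description the original still satisfies.
(d) Entailed — this follows by dropping conjuncts from the closing event's description.
(e) Entailed — 'rinse' is an activity; 'was rinsing' entails that some rinsing happened, so 'rinsed' holds.
(f) Not entailed — Priya closed the lid, not the safe; the safe belongs to the rinsing event.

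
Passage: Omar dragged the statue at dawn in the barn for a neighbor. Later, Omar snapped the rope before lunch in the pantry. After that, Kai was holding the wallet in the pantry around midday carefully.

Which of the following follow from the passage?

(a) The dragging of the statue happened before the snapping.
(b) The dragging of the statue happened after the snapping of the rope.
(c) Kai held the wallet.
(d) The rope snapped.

(a), (c), (d)

(a) Entailed — the narrative places the dragging before the snapping.
(b) Not entailed — the narrative places the dragging before the snapping, not after.
(c) Entailed — 'hold' is an activity; 'was holding' entails that some holding happened, so 'held' holds.
(d) Entailed — 'Omar snapped the rope' is causative; it entails the inchoative 'the rope snapped'.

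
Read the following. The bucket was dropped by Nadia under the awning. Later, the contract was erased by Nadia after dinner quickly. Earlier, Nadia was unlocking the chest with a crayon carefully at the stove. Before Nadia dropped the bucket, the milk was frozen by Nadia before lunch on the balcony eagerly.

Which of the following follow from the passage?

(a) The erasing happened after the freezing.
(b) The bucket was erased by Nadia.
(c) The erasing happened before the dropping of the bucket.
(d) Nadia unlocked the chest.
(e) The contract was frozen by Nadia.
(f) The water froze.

(a) Entailed — the narrative places the freezing before the erasing.
(b) Not entailed — Nadia erased the contract, not the bucket; the bucket belongs to the dropping event.
(c) Not entailed — the narrative places the dropping before the erasing, not after.
(d) Not entailed — 'was unlocking' is progressive on an accomplishment; it does not entail the completed 'unlocked'.
(e) Not entailed — Nadia froze the milk, not the contract; the contract belongs to the erasing event.
(f) Not entailed — the milk is what froze, not the water.

(a)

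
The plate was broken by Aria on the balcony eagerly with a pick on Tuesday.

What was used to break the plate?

'with a pick' marks the instrument of the breaking event.

a pick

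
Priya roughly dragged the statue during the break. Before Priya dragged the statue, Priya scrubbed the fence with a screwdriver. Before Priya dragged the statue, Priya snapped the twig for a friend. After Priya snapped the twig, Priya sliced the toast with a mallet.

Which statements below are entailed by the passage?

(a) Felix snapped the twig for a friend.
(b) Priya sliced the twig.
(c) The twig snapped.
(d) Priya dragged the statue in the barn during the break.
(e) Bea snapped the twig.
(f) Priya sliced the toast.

(c), (f)

(a) Not entailed — the passage has Priya snapping the twig, not Felix.
(b) Not entailed — Priya sliced the toast, not the twig; the twig belongs to the snapping event.
(c) Entailed — 'Priya snapped the twig' is causative; it entails the inchoative 'the twig snapped'.
(d) Not entailed — 'in the barn' adds information not in the original event.
(e) Not entailed — the passage has Priya snapping the twig, not Bea.
(f) Entailed — this follows by dropping conjuncts from the slicing event's description.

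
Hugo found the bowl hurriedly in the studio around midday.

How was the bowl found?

hurriedly

'hurriedly' marks the manner of the finding event.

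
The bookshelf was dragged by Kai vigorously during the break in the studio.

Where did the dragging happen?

'in the studio' marks the location of the dragging event.

in the studio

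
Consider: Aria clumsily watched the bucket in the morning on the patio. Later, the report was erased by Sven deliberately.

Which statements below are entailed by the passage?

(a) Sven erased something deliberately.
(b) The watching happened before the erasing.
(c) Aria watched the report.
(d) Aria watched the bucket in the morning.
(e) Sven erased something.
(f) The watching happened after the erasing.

(a), (b), (d), (e)

(a) Entailed — the original entails any weakening of itself; this just generalizes the patient.
(b) Entailed — the narrative places the watching before the erasing.
(c) Not entailed — Aria watched the bucket, not the report; the report belongs to the erasing event.
(d) Entailed — every conjunct here is already in the original watching event.
(e) Entailed — the original entails any weakening of itself; this just drops 'deliberately' and generalizes the patient.
(f) Not entailed — the narrative places the watching before the erasing, not after.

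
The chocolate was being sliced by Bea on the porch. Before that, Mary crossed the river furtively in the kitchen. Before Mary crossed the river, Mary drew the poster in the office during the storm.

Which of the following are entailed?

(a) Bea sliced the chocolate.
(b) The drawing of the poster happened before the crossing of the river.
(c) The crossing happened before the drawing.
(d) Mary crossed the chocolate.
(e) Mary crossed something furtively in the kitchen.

(a) Not entailed — 'was slicing' is progressive on an accomplishment; it does not entail the completed 'sliced'.
(b) Entailed — the narrative places the drawing before the crossing.
(c) Not entailed — the narrative places the drawing before the crossing, not after.
(d) Not entailed — Mary crossed the river, not the chocolate; the chocolate belongs to the slicing event.
(e) Entailed — this follows by dropping conjuncts from the crossing event's description.

(b), (e)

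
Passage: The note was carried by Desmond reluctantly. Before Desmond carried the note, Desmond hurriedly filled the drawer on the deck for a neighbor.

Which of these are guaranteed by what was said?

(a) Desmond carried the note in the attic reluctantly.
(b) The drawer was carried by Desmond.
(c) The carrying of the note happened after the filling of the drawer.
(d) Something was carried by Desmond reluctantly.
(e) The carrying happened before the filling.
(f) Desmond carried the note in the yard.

(a) Not entailed — 'in the attic' adds information not in the original event.
(b) Not entailed — Desmond carried the note, not the drawer; the drawer belongs to the filling event.
(c) Entailed — the narrative places the filling before the carrying.
(d) Entailed — the original entails any weakening of itself; this just generalizes the patient.
(e) Not entailed — the narrative places the filling before the carrying, not after.
(f) Not entailed — 'in the yard' adds information not in the original event.

(c), (d)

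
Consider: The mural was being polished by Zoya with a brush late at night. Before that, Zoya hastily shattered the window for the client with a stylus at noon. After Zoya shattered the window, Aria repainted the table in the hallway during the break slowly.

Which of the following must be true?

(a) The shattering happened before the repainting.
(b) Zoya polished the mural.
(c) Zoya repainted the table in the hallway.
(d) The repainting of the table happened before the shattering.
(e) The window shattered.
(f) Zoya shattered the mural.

(a) Entailed — the narrative places the shattering before the repainting.
(b) Entailed — 'polish' is an activity; 'was polishing' entails that some polishing happened, so 'polished' holds.
(c) Not entailed — the passage has Aria repainting the table, not Zoya.
(d) Not entailed — the narrative places the shattering before the repainting, not after.
(e) Entailed — 'Zoya shattered the window' is causative; it entails the inchoative 'the window shattered'.
(f) Not entailed — Zoya shattered the window, not the mural; the mural belongs to the polishing event.

(a), (b), (e)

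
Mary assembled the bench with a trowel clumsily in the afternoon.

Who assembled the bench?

Mary

'Mary' marks the agent of the assembling event.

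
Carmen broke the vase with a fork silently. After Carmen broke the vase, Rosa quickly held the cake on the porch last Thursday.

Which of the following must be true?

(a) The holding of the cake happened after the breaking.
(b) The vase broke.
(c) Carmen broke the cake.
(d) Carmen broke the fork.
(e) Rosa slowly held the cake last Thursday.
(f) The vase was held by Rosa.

(a), (b)

(a) Entailed — the narrative places the breaking before the holding.
(b) Entailed — 'Carmen broke the vase' is causative; it entails the inchoative 'the vase broke'.
(c) Not entailed — Carmen broke the vase, not the cake; the cake belongs to the holding event.
(d) Not entailed — the fork is the instrument, not what was broken.
(e) Not entailed — 'slowly' adds a manner not in (and inconsistent with) the original.
(f) Not entailed — Rosa held the cake, not the vase; the vase belongs to the breaking event.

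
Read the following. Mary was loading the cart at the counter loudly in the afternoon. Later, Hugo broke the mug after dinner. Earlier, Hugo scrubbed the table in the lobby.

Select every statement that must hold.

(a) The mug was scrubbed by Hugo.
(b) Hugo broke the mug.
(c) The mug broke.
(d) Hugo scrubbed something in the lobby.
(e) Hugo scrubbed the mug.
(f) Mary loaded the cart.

(b), (c), (d)

(a) Not entailed — Hugo scrubbed the table, not the mug; the mug belongs to the breaking event.
(b) Entailed — this follows by dropping conjuncts from the breaking event's description.
(c) Entailed — 'Hugo broke the mug' is causative; it entails the inchoative 'the mug broke'.
(d) Entailed — this follows by dropping conjuncts from the scrubbing event's description.
(e) Not entailed — Hugo scrubbed the table, not the mug; the mug belongs to the breaking event.
(f) Not entailed — 'was loading' is progressive on an accomplishment; it does not entail the completed 'loaded'.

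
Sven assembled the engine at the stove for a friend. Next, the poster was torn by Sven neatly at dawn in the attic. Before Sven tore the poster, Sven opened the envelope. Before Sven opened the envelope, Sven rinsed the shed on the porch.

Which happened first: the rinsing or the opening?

the rinsing

The connectives place the rinsing before the opening.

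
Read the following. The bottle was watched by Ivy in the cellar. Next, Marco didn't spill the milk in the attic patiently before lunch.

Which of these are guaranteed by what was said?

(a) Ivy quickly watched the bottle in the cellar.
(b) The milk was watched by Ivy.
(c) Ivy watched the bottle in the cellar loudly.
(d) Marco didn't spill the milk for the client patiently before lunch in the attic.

(a) Not entailed — 'quickly' adds information not in the original event.
(b) Not entailed — Ivy watched the bottle, not the milk; the milk belongs to the spilling event.
(c) Not entailed — 'loudly' adds information not in the original event.
(d) Entailed — under negation, adding a further restriction is entailed: if no such spilling event occurred, none occurred for the client either.

(d)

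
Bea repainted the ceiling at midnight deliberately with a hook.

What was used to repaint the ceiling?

'with a hook' marks the instrument of the repainting event.

a hook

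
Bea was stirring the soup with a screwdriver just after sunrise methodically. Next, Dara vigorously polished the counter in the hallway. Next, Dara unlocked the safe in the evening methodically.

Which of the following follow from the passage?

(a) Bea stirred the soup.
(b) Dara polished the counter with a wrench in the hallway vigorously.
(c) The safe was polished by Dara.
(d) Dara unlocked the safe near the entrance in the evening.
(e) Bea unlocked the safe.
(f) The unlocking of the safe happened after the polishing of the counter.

(a) Entailed — 'stir' is an activity; 'was stirring' entails that some stirring happened, so 'stirred' holds.
(b) Not entailed — 'with a wrench' adds information not in the original event.
(c) Not entailed — Dara polished the counter, not the safe; the safe belongs to the unlocking event.
(d) Not entailed — 'near the entrance' adds information not in the original event.
(e) Not entailed — the passage has Dara unlocking the safe, not Bea.
(f) Entailed — the narrative places the polishing before the unlocking.

(a), (f)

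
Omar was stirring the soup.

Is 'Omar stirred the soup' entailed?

yes

'stir' is atelic; if Omar was stirring the soup, then Omar stirred the soup (for some time).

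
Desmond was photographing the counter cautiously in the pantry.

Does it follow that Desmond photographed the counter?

'was photographing' is progressive; for an accomplishment like 'photograph the counter', it doesn't entail completion.

no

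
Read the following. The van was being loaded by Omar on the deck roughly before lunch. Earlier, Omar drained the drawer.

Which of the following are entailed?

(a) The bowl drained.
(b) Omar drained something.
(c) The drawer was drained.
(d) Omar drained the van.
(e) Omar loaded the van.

(a) Not entailed — the drawer is what drained, not the bowl.
(b) Entailed — every conjunct here is already in the original draining event.
(c) Entailed — the original entails any weakening of itself; this just generalizes the agent.
(d) Not entailed — Omar drained the drawer, not the van; the van belongs to the loading event.
(e) Not entailed — 'was loading' is progressive on an accomplishment; it does not entail the completed 'loaded'.

(b), (c)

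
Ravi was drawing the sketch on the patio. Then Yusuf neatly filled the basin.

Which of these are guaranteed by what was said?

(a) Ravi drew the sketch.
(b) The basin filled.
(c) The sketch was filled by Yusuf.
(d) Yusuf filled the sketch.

(a) Not entailed — 'was drawing' is progressive on an accomplishment; it does not entail the completed 'drew'.
(b) Entailed — 'Yusuf filled the basin' is causative; it entails the inchoative 'the basin filled'.
(c) Not entailed — Yusuf filled the basin, not the sketch; the sketch belongs to the drawing event.
(d) Not entailed — Yusuf filled the basin, not the sketch; the sketch belongs to the drawing event.

(b)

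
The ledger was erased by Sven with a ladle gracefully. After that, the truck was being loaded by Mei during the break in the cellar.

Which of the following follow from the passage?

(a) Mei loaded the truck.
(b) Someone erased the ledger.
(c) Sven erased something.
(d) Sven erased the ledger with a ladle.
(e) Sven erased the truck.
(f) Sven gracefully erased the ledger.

(a) Not entailed — 'was loading' is progressive on an accomplishment; it does not entail the completed 'loaded'.
(b) Entailed — this follows by dropping conjuncts from the erasing event's description.
(c) Entailed — this follows by dropping conjuncts from the erasing event's description.
(d) Entailed — the original entails any weakening of itself; this just drops 'gracefully'.
(e) Not entailed — Sven erased the ledger, not the truck; the truck belongs to the loading event.
(f) Entailed — this follows by dropping conjuncts from the erasing event's description.

(b), (c), (d), (f)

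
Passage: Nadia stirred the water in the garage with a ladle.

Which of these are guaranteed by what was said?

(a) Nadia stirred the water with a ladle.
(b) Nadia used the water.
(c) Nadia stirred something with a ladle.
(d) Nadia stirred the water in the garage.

(a), (c), (d)

(a) Entailed — dropping 'in the garage' leaves a sub-description the original still satisfies.
(b) Not entailed — the water is the patient, not an instrument — Nadia used a ladle.
(c) Entailed — the original entails any weakening of itself; this just drops 'in the garage' and generalizes the patient.
(d) Entailed — the original entails any weakening of itself; this just drops 'with a ladle'.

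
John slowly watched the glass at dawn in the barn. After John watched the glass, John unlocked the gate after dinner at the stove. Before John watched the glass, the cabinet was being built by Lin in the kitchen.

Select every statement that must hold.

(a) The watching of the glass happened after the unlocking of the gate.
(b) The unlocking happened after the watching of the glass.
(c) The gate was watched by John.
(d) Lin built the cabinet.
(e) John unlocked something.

(a) Not entailed — the narrative places the watching before the unlocking, not after.
(b) Entailed — the narrative places the watching before the unlocking.
(c) Not entailed — John watched the glass, not the gate; the gate belongs to the unlocking event.
(d) Not entailed — 'was building' is progressive on an accomplishment; it does not entail the completed 'built'.
(e) Entailed — every conjunct here is already in the original unlocking event.

(b), (e)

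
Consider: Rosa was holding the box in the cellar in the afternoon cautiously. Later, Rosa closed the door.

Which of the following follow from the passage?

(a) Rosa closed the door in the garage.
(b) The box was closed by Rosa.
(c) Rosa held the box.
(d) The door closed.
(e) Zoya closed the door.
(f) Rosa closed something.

(a) Not entailed — 'in the garage' adds information not in the original event.
(b) Not entailed — Rosa closed the door, not the box; the box belongs to the holding event.
(c) Entailed — 'hold' is an activity; 'was holding' entails that some holding happened, so 'held' holds.
(d) Entailed — 'Rosa closed the door' is causative; it entails the inchoative 'the door closed'.
(e) Not entailed — the passage has Rosa closing the door, not Zoya.
(f) Entailed — generalizing the patient leaves a sub-description the original still satisfies.

(c), (d), (f)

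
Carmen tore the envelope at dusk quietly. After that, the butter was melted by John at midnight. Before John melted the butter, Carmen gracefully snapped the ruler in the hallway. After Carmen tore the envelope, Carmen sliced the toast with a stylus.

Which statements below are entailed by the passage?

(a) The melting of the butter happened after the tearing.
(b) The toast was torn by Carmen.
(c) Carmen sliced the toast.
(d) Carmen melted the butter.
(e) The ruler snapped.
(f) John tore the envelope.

(a) Entailed — the narrative places the tearing before the melting.
(b) Not entailed — Carmen tore the envelope, not the toast; the toast belongs to the slicing event.
(c) Entailed — every conjunct here is already in the original slicing event.
(d) Not entailed — the passage has John melting the butter, not Carmen.
(e) Entailed — 'Carmen snapped the ruler' is causative; it entails the inchoative 'the ruler snapped'.
(f) Not entailed — the passage has Carmen tearing the envelope, not John.

(a), (c), (e)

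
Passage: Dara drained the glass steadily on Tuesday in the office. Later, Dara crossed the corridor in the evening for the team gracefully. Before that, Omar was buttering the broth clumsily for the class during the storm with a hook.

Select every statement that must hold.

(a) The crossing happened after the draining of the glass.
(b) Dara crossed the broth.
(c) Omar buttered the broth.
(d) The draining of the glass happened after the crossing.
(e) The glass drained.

(a) Entailed — the narrative places the draining before the crossing.
(b) Not entailed — Dara crossed the corridor, not the broth; the broth belongs to the buttering event.
(c) Not entailed — 'was buttering' is progressive on an accomplishment; it does not entail the completed 'buttered'.
(d) Not entailed — the narrative places the draining before the crossing, not after.
(e) Entailed — 'Dara drained the glass' is causative; it entails the inchoative 'the glass drained'.

(a), (e)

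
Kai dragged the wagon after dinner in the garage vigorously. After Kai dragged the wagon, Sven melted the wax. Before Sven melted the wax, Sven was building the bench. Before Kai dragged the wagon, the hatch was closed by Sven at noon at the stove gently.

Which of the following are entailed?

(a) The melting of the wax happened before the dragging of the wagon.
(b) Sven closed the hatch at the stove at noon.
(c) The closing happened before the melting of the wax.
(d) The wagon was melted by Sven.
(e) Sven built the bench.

(b), (c)

(a) Not entailed — the narrative places the dragging before the melting, not after.
(b) Entailed — every conjunct here is already in the original closing event.
(c) Entailed — the narrative places the closing before the melting.
(d) Not entailed — Sven melted the wax, not the wagon; the wagon belongs to the dragging event.
(e) Not entailed — 'was building' is progressive on an accomplishment; it does not entail the completed 'built'.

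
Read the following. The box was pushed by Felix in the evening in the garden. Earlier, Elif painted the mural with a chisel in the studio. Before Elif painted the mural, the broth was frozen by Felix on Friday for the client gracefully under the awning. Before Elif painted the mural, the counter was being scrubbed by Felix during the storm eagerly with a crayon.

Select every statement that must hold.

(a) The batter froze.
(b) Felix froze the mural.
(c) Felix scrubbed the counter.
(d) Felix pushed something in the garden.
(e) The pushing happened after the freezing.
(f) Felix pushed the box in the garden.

(a) Not entailed — the broth is what froze, not the batter.
(b) Not entailed — Felix froze the broth, not the mural; the mural belongs to the painting event.
(c) Entailed — 'scrub' is an activity; 'was scrubbing' entails that some scrubbing happened, so 'scrubbed' holds.
(d) Entailed — dropping 'in the evening' and generalizing the patient leaves a sub-description the original still satisfies.
(e) Entailed — the narrative places the freezing before the pushing.
(f) Entailed — every conjunct here is already in the original pushing event.

(c), (d), (e), (f)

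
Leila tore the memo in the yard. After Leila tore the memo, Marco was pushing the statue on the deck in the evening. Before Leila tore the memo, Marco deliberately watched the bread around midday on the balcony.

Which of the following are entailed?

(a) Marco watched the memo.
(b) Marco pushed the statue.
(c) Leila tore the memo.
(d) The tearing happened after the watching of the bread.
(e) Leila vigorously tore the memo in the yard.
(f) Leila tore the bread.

(b), (c), (d)

(a) Not entailed — Marco watched the bread, not the memo; the memo belongs to the tearing event.
(b) Entailed — 'push' is an activity; 'was pushing' entails that some pushing happened, so 'pushed' holds.
(c) Entailed — dropping 'in the yard' leaves a sub-description the original still satisfies.
(d) Entailed — the narrative places the watching before the tearing.
(e) Not entailed — 'vigorously' adds information not in the original event.
(f) Not entailed — Leila tore the memo, not the bread; the bread belongs to the watching event.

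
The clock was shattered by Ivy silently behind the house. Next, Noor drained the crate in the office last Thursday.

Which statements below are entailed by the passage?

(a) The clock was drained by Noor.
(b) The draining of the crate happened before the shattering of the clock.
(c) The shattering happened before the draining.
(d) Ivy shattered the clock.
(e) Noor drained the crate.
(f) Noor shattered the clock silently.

(a) Not entailed — Noor drained the crate, not the clock; the clock belongs to the shattering event.
(b) Not entailed — the narrative places the shattering before the draining, not after.
(c) Entailed — the narrative places the shattering before the draining.
(d) Entailed — every conjunct here is already in the original shattering event.
(e) Entailed — the original entails any weakening of itself; this just drops 'in the office', 'last Thursday'.
(f) Not entailed — the passage has Ivy shattering the clock, not Noor.

(c), (d), (e)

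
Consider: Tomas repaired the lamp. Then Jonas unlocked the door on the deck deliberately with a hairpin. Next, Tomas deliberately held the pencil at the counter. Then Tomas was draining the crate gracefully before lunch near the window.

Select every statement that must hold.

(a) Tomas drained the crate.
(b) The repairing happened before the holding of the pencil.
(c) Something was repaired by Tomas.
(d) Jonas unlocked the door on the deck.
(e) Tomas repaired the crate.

(a) Not entailed — 'was draining' is progressive on an accomplishment; it does not entail the completed 'drained'.
(b) Entailed — the narrative places the repairing before the holding.
(c) Entailed — the original entails any weakening of itself; this just generalizes the patient.
(d) Entailed — dropping 'deliberately', 'with a hairpin' leaves a sub-description the original still satisfies.
(e) Not entailed — Tomas repaired the lamp, not the crate; the crate belongs to the draining event.

(b), (c), (d)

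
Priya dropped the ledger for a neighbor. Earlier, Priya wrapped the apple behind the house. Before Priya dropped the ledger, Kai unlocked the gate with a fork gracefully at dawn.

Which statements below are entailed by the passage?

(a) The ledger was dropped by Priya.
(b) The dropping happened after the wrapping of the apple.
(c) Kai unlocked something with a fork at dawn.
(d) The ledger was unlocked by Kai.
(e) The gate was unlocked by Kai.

(a) Entailed — dropping 'for a neighbor' leaves a sub-description the original still satisfies.
(b) Entailed — the narrative places the wrapping before the dropping.
(c) Entailed — dropping 'gracefully' and generalizing the patient leaves a sub-description the original still satisfies.
(d) Not entailed — Kai unlocked the gate, not the ledger; the ledger belongs to the dropping event.
(e) Entailed — the original entails any weakening of itself; this just drops 'gracefully', 'with a fork', 'at dawn'.

(a), (b), (c), (e)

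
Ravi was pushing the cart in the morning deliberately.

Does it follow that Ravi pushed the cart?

'push' is atelic; if Ravi was pushing the cart, then Ravi pushed the cart (for some time).

yes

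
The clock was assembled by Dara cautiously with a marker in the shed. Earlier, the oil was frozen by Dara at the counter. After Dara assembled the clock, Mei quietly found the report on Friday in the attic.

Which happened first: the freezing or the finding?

the freezing

The connectives place the freezing before the finding.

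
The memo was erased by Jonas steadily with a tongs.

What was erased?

the memo

'the memo' marks the patient of the erasing event.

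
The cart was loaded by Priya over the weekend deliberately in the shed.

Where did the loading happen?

in the shed

'in the shed' marks the location of the loading event.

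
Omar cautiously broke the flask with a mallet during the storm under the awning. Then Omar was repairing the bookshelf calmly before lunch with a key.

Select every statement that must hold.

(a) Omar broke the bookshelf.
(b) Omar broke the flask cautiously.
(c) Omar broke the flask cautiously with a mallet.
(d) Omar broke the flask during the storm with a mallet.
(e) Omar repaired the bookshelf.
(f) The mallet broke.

(a) Not entailed — Omar broke the flask, not the bookshelf; the bookshelf belongs to the repairing event.
(b) Entailed — this follows by dropping conjuncts from the breaking event's description.
(c) Entailed — this follows by dropping conjuncts from the breaking event's description.
(d) Entailed — the original entails any weakening of itself; this just drops 'under the awning', 'cautiously'.
(e) Not entailed — 'was repairing' is progressive on an accomplishment; it does not entail the completed 'repaired'.
(f) Not entailed — the flask is what broke, not the mallet.

(b), (c), (d)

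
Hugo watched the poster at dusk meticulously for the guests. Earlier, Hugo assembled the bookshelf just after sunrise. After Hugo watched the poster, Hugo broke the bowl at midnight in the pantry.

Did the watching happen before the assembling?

no

The narrative orders the assembling before the watching.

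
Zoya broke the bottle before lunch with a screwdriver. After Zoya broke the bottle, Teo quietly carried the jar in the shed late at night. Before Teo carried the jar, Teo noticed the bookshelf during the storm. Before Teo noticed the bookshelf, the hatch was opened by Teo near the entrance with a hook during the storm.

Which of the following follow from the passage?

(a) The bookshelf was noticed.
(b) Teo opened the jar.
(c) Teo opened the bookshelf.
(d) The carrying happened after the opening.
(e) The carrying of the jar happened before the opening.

(a) Entailed — the original entails any weakening of itself; this just drops 'during the storm' and generalizes the agent.
(b) Not entailed — Teo opened the hatch, not the jar; the jar belongs to the carrying event.
(c) Not entailed — Teo opened the hatch, not the bookshelf; the bookshelf belongs to the noticing event.
(d) Entailed — the narrative places the opening before the carrying.
(e) Not entailed — the narrative places the opening before the carrying, not after.

(a), (d)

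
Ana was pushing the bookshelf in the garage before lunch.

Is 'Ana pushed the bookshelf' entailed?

'push' is atelic; if Ana was pushing the bookshelf, then Ana pushed the bookshelf (for some time).

yes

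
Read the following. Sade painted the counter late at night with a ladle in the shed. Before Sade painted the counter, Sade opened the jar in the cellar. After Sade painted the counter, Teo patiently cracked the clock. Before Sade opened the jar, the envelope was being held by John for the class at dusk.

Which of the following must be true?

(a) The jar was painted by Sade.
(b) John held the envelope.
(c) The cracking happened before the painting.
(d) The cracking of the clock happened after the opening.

(a) Not entailed — Sade painted the counter, not the jar; the jar belongs to the opening event.
(b) Entailed — 'hold' is an activity; 'was holding' entails that some holding happened, so 'held' holds.
(c) Not entailed — the narrative places the painting before the cracking, not after.
(d) Entailed — the narrative places the opening before the cracking.

(b), (d)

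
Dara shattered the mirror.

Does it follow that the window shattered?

no

Nothing is said about any window; only the mirror is affected.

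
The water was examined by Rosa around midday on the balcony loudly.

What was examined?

'the water' marks the patient of the examining event.

the water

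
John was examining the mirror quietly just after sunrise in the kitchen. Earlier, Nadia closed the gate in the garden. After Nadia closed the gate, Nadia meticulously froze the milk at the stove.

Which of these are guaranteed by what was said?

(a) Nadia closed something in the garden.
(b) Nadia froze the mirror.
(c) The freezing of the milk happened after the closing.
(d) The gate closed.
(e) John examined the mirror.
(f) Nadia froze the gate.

(a), (c), (d), (e)

(a) Entailed — generalizing the patient leaves a sub-description the original still satisfies.
(b) Not entailed — Nadia froze the milk, not the mirror; the mirror belongs to the examining event.
(c) Entailed — the narrative places the closing before the freezing.
(d) Entailed — 'Nadia closed the gate' is causative; it entails the inchoative 'the gate closed'.
(e) Entailed — 'examine' is an activity; 'was examining' entails that some examining happened, so 'examined' holds.
(f) Not entailed — Nadia froze the milk, not the gate; the gate belongs to the closing event.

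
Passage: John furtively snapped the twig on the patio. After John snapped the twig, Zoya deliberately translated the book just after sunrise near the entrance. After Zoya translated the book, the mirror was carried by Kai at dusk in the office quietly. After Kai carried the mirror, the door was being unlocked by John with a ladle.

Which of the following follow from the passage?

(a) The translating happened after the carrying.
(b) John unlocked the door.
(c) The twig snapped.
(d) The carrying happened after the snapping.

(a) Not entailed — the narrative places the translating before the carrying, not after.
(b) Not entailed — 'was unlocking' is progressive on an accomplishment; it does not entail the completed 'unlocked'.
(c) Entailed — 'John snapped the twig' is causative; it entails the inchoative 'the twig snapped'.
(d) Entailed — the narrative places the snapping before the carrying.

(c), (d)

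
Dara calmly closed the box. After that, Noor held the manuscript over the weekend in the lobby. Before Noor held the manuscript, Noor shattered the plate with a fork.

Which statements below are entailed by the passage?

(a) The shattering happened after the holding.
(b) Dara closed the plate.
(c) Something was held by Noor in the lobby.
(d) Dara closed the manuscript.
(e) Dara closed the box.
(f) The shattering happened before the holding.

(c), (e), (f)

(a) Not entailed — the narrative places the shattering before the holding, not after.
(b) Not entailed — Dara closed the box, not the plate; the plate belongs to the shattering event.
(c) Entailed — every conjunct here is already in the original holding event.
(d) Not entailed — Dara closed the box, not the manuscript; the manuscript belongs to the holding event.
(e) Entailed — the original entails any weakening of itself; this just drops 'calmly'.
(f) Entailed — the narrative places the shattering before the holding.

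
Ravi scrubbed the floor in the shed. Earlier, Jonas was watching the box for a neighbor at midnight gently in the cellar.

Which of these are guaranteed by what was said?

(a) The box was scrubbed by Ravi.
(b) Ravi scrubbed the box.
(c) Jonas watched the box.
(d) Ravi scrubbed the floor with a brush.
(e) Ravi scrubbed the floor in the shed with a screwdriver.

(c)

(a) Not entailed — Ravi scrubbed the floor, not the box; the box belongs to the watching event.
(b) Not entailed — Ravi scrubbed the floor, not the box; the box belongs to the watching event.
(c) Entailed — 'watch' is an activity; 'was watching' entails that some watching happened, so 'watched' holds.
(d) Not entailed — 'with a brush' adds information not in the original event.
(e) Not entailed — 'with a screwdriver' adds information not in the original event.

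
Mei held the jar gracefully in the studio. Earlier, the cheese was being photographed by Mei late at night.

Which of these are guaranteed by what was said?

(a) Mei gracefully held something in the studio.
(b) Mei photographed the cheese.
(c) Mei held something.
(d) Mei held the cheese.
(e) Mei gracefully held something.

(a) Entailed — generalizing the patient leaves a sub-description the original still satisfies.
(b) Not entailed — 'was photographing' is progressive on an accomplishment; it does not entail the completed 'photographed'.
(c) Entailed — this follows by dropping conjuncts from the holding event's description.
(d) Not entailed — Mei held the jar, not the cheese; the cheese belongs to the photographing event.
(e) Entailed — the original entails any weakening of itself; this just drops 'in the studio' and generalizes the patient.

(a), (c), (e)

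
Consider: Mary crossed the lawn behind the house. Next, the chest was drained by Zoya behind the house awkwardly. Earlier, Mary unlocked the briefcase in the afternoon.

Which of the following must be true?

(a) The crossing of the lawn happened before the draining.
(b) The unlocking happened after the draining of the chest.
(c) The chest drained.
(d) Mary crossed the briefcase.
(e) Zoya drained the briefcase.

(a) Entailed — the narrative places the crossing before the draining.
(b) Not entailed — the narrative places the unlocking before the draining, not after.
(c) Entailed — 'Zoya drained the chest' is causative; it entails the inchoative 'the chest drained'.
(d) Not entailed — Mary crossed the lawn, not the briefcase; the briefcase belongs to the unlocking event.
(e) Not entailed — Zoya drained the chest, not the briefcase; the briefcase belongs to the unlocking event.

(a), (c)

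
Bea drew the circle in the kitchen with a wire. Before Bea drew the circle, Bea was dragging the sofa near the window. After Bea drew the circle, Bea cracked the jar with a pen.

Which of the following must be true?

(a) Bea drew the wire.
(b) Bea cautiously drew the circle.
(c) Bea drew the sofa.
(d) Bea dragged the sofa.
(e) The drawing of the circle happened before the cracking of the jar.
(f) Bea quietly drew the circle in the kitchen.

(a) Not entailed — the wire is the instrument, not what was drawn.
(b) Not entailed — 'cautiously' adds information not in the original event.
(c) Not entailed — Bea drew the circle, not the sofa; the sofa belongs to the dragging event.
(d) Entailed — 'drag' is an activity; 'was dragging' entails that some dragging happened, so 'dragged' holds.
(e) Entailed — the narrative places the drawing before the cracking.
(f) Not entailed — 'quietly' adds information not in the original event.

(d), (e)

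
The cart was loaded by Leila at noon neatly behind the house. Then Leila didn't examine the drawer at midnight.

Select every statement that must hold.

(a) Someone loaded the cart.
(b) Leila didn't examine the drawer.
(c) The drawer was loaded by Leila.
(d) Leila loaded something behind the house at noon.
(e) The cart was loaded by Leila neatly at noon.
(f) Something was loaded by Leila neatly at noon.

(a) Entailed — this follows by dropping conjuncts from the loading event's description.
(b) Not entailed — dropping 'at midnight' under negation is not valid — the original leaves open that Leila examined the drawer some other way.
(c) Not entailed — Leila loaded the cart, not the drawer; the drawer belongs to the examining event.
(d) Entailed — dropping 'neatly' and generalizing the patient leaves a sub-description the original still satisfies.
(e) Entailed — dropping 'behind the house' leaves a sub-description the original still satisfies.
(f) Entailed — this follows by dropping conjuncts from the loading event's description.

(a), (d), (e), (f)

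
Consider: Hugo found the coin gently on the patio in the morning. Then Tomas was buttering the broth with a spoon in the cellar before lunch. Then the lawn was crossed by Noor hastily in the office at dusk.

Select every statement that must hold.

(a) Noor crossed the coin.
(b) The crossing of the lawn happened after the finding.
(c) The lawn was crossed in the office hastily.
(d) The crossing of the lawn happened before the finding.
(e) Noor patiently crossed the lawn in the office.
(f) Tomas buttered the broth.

(b), (c)

(a) Not entailed — Noor crossed the lawn, not the coin; the coin belongs to the finding event.
(b) Entailed — the narrative places the finding before the crossing.
(c) Entailed — this follows by dropping conjuncts from the crossing event's description.
(d) Not entailed — the narrative places the finding before the crossing, not after.
(e) Not entailed — 'patiently' adds a manner not in (and inconsistent with) the original.
(f) Not entailed — 'was buttering' is progressive on an accomplishment; it does not entail the completed 'buttered'.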